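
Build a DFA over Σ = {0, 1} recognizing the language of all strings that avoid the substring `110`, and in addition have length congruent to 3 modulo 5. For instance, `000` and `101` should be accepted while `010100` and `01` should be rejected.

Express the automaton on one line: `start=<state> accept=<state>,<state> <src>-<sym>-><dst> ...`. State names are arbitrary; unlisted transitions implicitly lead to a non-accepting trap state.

Build one automaton per condition and run them in lockstep. The first has 4 states tracking partial matches of the forbidden pattern `110`; the second has 5 states tracking the input length modulo 5. A product state is a pair (one from each), accepting exactly when both do. Equivalent product states are then merged.
16 states suffice.
          0    1  
>  S0     S1   S2 
   S1     S3   S4 
   S2     S3   S5 
   S3     S6   S7 
   S4     S6   S8 
   S5     S9   S8 
 * S6    S10  S11 
 * S7    S10  S12 
 * S8     S9  S12 
   S9     S9   S9 
   S10    S0  S13 
   S11    S0  S14 
   S12    S9  S14 
   S13    S1  S15 
   S14    S9  S15 
   S15    S9   S5 
(> = start, * = accepting)

start=S0 accept=S6,S7,S8 S0-0->S1 S0-1->S2 S1-0->S3 S1-1->S4 S2-0->S3 S2-1->S5 S3-0->S6 S3-1->S7 S4-0->S6 S4-1->S8 S5-0->S9 S5-1->S8 S6-0->S10 S6-1->S11 S7-0->S10 S7-1->S12 S8-0->S9 S8-1->S12 S9-0->S9 S9-1->S9 S10-0->S0 S10-1->S13 S11-0->S0 S11-1->S14 S12-0->S9 S12-1->S14 S13-0->S1 S13-1->S15 S14-0->S9 S14-1->S15 S15-0->S9 S15-1->S5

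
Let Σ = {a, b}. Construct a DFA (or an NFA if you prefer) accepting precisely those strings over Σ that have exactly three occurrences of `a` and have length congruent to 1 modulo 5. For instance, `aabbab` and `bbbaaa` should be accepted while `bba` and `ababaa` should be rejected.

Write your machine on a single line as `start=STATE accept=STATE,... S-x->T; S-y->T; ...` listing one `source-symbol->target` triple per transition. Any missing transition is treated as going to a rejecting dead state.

start=q0; accept=q18; q0-a->q1; q0-b->q2; q1-a->q3; q1-b->q4; q2-a->q4; q2-b->q5; q3-a->q6; q3-b->q7; q4-a->q7; q4-b->q8; q5-a->q8; q5-b->q9; q6-a->q10; q6-b->q11; q7-a->q11; q7-b->q12; q8-a->q12; q8-b->q13; q9-a->q13; q9-b->q14; q10-a->q10; q10-b->q10; q11-a->q10; q11-b->q15; q12-a->q15; q12-b->q16; q13-a->q16; q13-b->q17; q14-a->q17; q14-b->q0; q15-a->q10; q15-b->q18; q16-a->q18; q16-b->q19; q17-a->q19; q17-b->q1; q18-a->q10; q18-b->q20; q19-a->q20; q19-b->q3; q20-a->q10; q20-b->q6

Handle the two conditions separately and then intersect. One (5 states) tracks the count of `a`s, saturating at 4; the other (5 states) tracks the input length modulo 5. Each combined state is a pair, one component from each; accept when both components accept. After merging equivalent states the machine shrinks.
          a    b  
>  q0     q1   q2 
   q1     q3   q4 
   q2     q4   q5 
   q3     q6   q7 
   q4     q7   q8 
   q5     q8   q9 
   q6    q10  q11 
   q7    q11  q12 
   q8    q12  q13 
   q9    q13  q14 
   q10   q10  q10 
   q11   q10  q15 
   q12   q15  q16 
   q13   q16  q17 
   q14   q17   q0 
   q15   q10  q18 
   q16   q18  q19 
   q17   q19   q1 
 * q18   q10  q20 
   q19   q20   q3 
   q20   q10   q6 
(> = start, * = accepting)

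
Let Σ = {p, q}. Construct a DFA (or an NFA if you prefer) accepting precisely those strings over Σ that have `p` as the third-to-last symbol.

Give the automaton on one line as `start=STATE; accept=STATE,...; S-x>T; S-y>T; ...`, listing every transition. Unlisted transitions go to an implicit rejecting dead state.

Because acceptance depends on a position counted from the end, the machine has to buffer the most recent 3 symbols. Make each state the string of the last up-to-3 symbols read; on input `x` shift the window left and append `x`. Accept when the buffered window has length 3 and begins with `p`.
With 15 states:
          p    q  
>  s0     s1   s2 
   s1     s3   s4 
   s2     s5   s6 
   s3     s7   s8 
   s4     s9  s10 
   s5    s11  s12 
   s6    s13  s14 
 * s7     s7   s8 
 * s8     s9  s10 
 * s9    s11  s12 
 * s10   s13  s14 
   s11    s7   s8 
   s12    s9  s10 
   s13   s11  s12 
   s14   s13  s14 
(> = start, * = accepting)

start=s0; accept=s7,s8,s9,s10; s0-p>s1; s0-q>s2; s1-p>s3; s1-q>s4; s2-p>s5; s2-q>s6; s3-p>s7; s3-q>s8; s4-p>s9; s4-q>s10; s5-p>s11; s5-q>s12; s6-p>s13; s6-q>s14; s7-p>s7; s7-q>s8; s8-p>s9; s8-q>s10; s9-p>s11; s9-q>s12; s10-p>s13; s10-q>s14; s11-p>s7; s11-q>s8; s12-p>s9; s12-q>s10; s13-p>s11; s13-q>s12; s14-p>s13; s14-q>s14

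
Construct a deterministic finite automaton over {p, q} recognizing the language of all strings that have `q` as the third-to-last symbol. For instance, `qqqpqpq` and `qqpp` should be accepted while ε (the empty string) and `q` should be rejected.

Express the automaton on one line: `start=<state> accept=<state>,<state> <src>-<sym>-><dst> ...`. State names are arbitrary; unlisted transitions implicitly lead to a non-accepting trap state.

start=A accept=L,M,N,O A-p->B A-q->C B-p->D B-q->E C-p->F C-q->G D-p->H D-q->I E-p->J E-q->K F-p->L F-q->M G-p->N G-q->O H-p->H H-q->I I-p->J I-q->K J-p->L J-q->M K-p->N K-q->O L-p->H L-q->I M-p->J M-q->K N-p->L N-q->M O-p->N O-q->O

Because acceptance depends on a position counted from the end, the machine has to buffer the most recent 3 symbols. Make each state the string of the last up-to-3 symbols read; on input `x` shift the window left and append `x`. Accept when the buffered window has length 3 and begins with `q`.
A 15-state machine:
       p  q 
>  A   B  C 
   B   D  E 
   C   F  G 
   D   H  I 
   E   J  K 
   F   L  M 
   G   N  O 
   H   H  I 
   I   J  K 
   J   L  M 
   K   N  O 
 * L   H  I 
 * M   J  K 
 * N   L  M 
 * O   N  O 
(> = start, * = accepting)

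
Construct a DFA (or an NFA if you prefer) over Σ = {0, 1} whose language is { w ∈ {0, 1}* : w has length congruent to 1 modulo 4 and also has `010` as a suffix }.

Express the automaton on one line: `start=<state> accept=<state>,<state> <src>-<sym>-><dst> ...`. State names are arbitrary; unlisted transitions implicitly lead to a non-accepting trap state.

Handle the two conditions separately and then intersect. The first has 4 states tracking the input length modulo 4; the second has 4 states tracking how much of the suffix `010` has currently been matched. A product state is a pair (one from each), accepting exactly when both do. After merging equivalent states the machine shrinks.
A 7-state machine:
        0   1  
>  s0   s1  s1 
   s1   s2  s2 
   s2   s3  s4 
   s3   s0  s5 
   s4   s0  s0 
   s5   s6  s1 
 * s6   s2  s2 
(> = start, * = accepting)

start=s0 accept=s6 s0-0->s1 s0-1->s1 s1-0->s2 s1-1->s2 s2-0->s3 s2-1->s4 s3-0->s0 s3-1->s5 s4-0->s0 s4-1->s0 s5-0->s6 s5-1->s1 s6-0->s2 s6-1->s2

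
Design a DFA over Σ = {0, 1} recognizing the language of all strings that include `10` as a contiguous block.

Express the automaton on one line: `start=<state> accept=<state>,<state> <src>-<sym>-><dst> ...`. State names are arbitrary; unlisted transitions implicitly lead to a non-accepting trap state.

start=s0 accept=s2 s0-0->s0 s0-1->s1 s1-0->s2 s1-1->s1 s2-0->s2 s2-1->s2

Track how much of `10` has been matched so far: state s0 is no progress, s2 is the absorbing accept state reached once `10` has occurred. Intermediate states record partial matches; on a mismatch, fall back to the longest reusable overlap.
With 3 states:
        0   1  
>  s0   s0  s1 
   s1   s2  s1 
 * s2   s2  s2 
(> = start, * = accepting)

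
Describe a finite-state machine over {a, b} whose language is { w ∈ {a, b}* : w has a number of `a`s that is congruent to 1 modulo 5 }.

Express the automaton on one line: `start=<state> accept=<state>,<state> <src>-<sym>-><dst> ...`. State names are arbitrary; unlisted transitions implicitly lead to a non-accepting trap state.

The only thing that matters is how many `a`s have appeared, reduced mod 5. Use one state per residue: q0 for 0, …, q4 for 4. Reading `a` moves to the next residue; anything else stays put. q1 is accepting.
With 5 states:
        a   b  
>  q0   q1  q0 
 * q1   q2  q1 
   q2   q3  q2 
   q3   q4  q3 
   q4   q0  q4 
(> = start, * = accepting)

start=q0 accept=q1 q0-a->q1 q0-b->q0 q1-a->q2 q1-b->q1 q2-a->q3 q2-b->q2 q3-a->q4 q3-b->q3 q4-a->q0 q4-b->q4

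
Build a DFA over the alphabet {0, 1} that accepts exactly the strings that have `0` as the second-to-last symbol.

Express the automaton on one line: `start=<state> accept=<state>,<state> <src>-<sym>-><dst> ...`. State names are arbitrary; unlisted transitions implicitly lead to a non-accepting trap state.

Because acceptance depends on a position counted from the end, the machine has to buffer the most recent 2 symbols. Make each state the string of the last up-to-2 symbols read; on input `x` shift the window left and append `x`. Accept when the buffered window has length 2 and begins with `0`.
A 7-state machine:
        0   1  
>  q0   q1  q2 
   q1   q3  q4 
   q2   q5  q6 
 * q3   q3  q4 
 * q4   q5  q6 
   q5   q3  q4 
   q6   q5  q6 
(> = start, * = accepting)

start=q0 accept=q3,q4 q0-0->q1 q0-1->q2 q1-0->q3 q1-1->q4 q2-0->q5 q2-1->q6 q3-0->q3 q3-1->q4 q4-0->q5 q4-1->q6 q5-0->q3 q5-1->q4 q6-0->q5 q6-1->q6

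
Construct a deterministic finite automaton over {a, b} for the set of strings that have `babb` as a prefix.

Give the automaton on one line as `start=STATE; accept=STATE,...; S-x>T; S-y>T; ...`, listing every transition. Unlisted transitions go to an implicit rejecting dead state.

start=s0; accept=s4; s0-a>s5; s0-b>s1; s1-a>s2; s1-b>s5; s2-a>s5; s2-b>s3; s3-a>s5; s3-b>s4; s4-a>s4; s4-b>s4; s5-a>s5; s5-b>s5

Walk along `babb` while the input agrees: from s0 take `b` to s1, and so on. Any deviation drops to the rejecting sink s5. Once s4 is reached the prefix is confirmed and every continuation is accepted.
6 states suffice.
        a   b  
>  s0   s5  s1 
   s1   s2  s5 
   s2   s5  s3 
   s3   s5  s4 
 * s4   s4  s4 
   s5   s5  s5 
(> = start, * = accepting)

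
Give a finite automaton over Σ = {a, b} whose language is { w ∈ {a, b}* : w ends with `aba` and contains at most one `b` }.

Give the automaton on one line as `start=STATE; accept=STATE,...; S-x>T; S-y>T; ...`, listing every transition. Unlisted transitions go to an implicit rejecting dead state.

Build one automaton per condition and run them in lockstep. The first has 4 states tracking how much of the suffix `aba` has currently been matched; the second has 3 states tracking the count of `b`s, saturating at 2. A product state is a pair (one from each), accepting exactly when both do. Minimizing collapses redundant product states.
5 states suffice.
        a   b  
>  S0   S1  S2 
   S1   S1  S3 
   S2   S2  S2 
   S3   S4  S2 
 * S4   S2  S2 
(> = start, * = accepting)

start=S0; accept=S4; S0-a>S1; S0-b>S2; S1-a>S1; S1-b>S3; S2-a>S2; S2-b>S2; S3-a>S4; S3-b>S2; S4-a>S2; S4-b>S2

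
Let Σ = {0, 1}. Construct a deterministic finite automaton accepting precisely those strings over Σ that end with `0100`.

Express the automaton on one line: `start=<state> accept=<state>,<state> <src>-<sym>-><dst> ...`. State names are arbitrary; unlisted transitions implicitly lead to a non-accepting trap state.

Remember how much of `0100` the current input suffix matches. State q0 means no match yet; q1 means the last symbol is `0`; q2 means the last 2 symbols are `01`; q3 means the last 3 symbols are `010`; q4 means the last 4 symbols are `0100`. Only q4 accepts. On a mismatch, fall back to the longest proper suffix that is still a prefix of `0100`.
        0   1  
>  q0   q1  q0 
   q1   q1  q2 
   q2   q3  q0 
   q3   q4  q2 
 * q4   q1  q2 
(> = start, * = accepting)

start=q0 accept=q4 q0-0->q1 q0-1->q0 q1-0->q1 q1-1->q2 q2-0->q3 q2-1->q0 q3-0->q4 q3-1->q2 q4-0->q1 q4-1->q2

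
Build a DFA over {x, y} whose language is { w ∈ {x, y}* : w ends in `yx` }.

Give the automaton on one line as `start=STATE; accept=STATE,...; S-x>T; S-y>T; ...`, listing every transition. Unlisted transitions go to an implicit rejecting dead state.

start=A; accept=C; A-x>A; A-y>B; B-x>C; B-y>B; C-x>A; C-y>B

Remember how much of `yx` the current input suffix matches. State A means no match yet; B means the last symbol is `y`; C means the last 2 symbols are `yx`. Only C accepts. On a mismatch, fall back to the longest proper suffix that is still a prefix of `yx`.
       x  y 
>  A   A  B 
   B   C  B 
 * C   A  B 
(> = start, * = accepting)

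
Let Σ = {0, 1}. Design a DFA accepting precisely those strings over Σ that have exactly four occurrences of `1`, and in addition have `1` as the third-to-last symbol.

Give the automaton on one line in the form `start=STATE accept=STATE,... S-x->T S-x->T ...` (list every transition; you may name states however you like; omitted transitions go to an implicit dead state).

Build one automaton per condition and run them in lockstep. The first has 6 states tracking the count of `1`s, saturating at 5; the second has 15 states tracking the last 3 symbols read. A product state is a pair (one from each), accepting exactly when both do. Equivalent product states are then merged.
With 16 states:
          0    1  
>  s0     s0   s1 
   s1     s1   s2 
   s2     s3   s4 
   s3     s3   s5 
   s4     s6   s7 
   s5     s6   s8 
   s6     s9  s10 
 * s7    s11  s12 
   s8    s11  s12 
   s9     s9  s13 
 * s10   s14  s12 
 * s11   s15  s12 
   s12   s12  s12 
   s13   s14  s12 
   s14   s15  s12 
 * s15   s12  s12 
(> = start, * = accepting)

start=s0 accept=s7,s10,s11,s15 s0-0->s0 s0-1->s1 s1-0->s1 s1-1->s2 s2-0->s3 s2-1->s4 s3-0->s3 s3-1->s5 s4-0->s6 s4-1->s7 s5-0->s6 s5-1->s8 s6-0->s9 s6-1->s10 s7-0->s11 s7-1->s12 s8-0->s11 s8-1->s12 s9-0->s9 s9-1->s13 s10-0->s14 s10-1->s12 s11-0->s15 s11-1->s12 s12-0->s12 s12-1->s12 s13-0->s14 s13-1->s12 s14-0->s15 s14-1->s12 s15-0->s12 s15-1->s12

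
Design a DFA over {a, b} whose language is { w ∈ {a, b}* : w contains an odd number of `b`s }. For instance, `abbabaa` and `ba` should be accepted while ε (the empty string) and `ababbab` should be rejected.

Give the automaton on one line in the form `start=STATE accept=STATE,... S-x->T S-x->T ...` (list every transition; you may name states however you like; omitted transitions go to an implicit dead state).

start=S0 accept=S1 S0-a->S0 S0-b->S1 S1-a->S1 S1-b->S0

The only thing that matters is how many `b`s have appeared, reduced mod 2. Use one state per residue: S0 for 0, …, S1 for 1. Reading `b` moves to the next residue; anything else stays put. S1 is accepting.
        a   b  
>  S0   S0  S1 
 * S1   S1  S0 
(> = start, * = accepting)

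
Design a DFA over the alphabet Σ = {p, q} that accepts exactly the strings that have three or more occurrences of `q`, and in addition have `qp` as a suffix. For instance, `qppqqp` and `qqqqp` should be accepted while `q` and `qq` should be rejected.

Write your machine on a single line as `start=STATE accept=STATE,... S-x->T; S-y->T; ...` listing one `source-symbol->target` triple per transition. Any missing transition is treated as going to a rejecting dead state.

start=S0; accept=S8,S11; S0-p->S0; S0-q->S1; S1-p->S2; S1-q->S3; S2-p->S4; S2-q->S3; S3-p->S5; S3-q->S6; S4-p->S4; S4-q->S3; S5-p->S7; S5-q->S6; S6-p->S8; S6-q->S9; S7-p->S7; S7-q->S6; S8-p->S10; S8-q->S9; S9-p->S11; S9-q->S9; S10-p->S10; S10-q->S9; S11-p->S12; S11-q->S9; S12-p->S12; S12-q->S9

Handle the two conditions separately and then intersect. One (5 states) tracks the count of `q`s, saturating at 4; the other (3 states) tracks how much of the suffix `qp` has currently been matched. Each combined state is a pair, one component from each; accept when both components accept.
A 13-state machine:
          p    q  
>  S0     S0   S1 
   S1     S2   S3 
   S2     S4   S3 
   S3     S5   S6 
   S4     S4   S3 
   S5     S7   S6 
   S6     S8   S9 
   S7     S7   S6 
 * S8    S10   S9 
   S9    S11   S9 
   S10   S10   S9 
 * S11   S12   S9 
   S12   S12   S9 
(> = start, * = accepting)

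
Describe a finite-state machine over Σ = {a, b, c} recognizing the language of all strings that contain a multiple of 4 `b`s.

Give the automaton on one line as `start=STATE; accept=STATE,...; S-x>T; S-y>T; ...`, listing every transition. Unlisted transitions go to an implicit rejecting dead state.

Keep the running count of `b`s modulo 4: each `b` advances along the cycle q0 → q1 → q2 → q3 → q0 while other symbols loop. Accept at q0.
4 states suffice.
        a   b   c  
>* q0   q0  q1  q0 
   q1   q1  q2  q1 
   q2   q2  q3  q2 
   q3   q3  q0  q3 
(> = start, * = accepting)

start=q0; accept=q0; q0-a>q0; q0-b>q1; q0-c>q0; q1-a>q1; q1-b>q2; q1-c>q1; q2-a>q2; q2-b>q3; q2-c>q2; q3-a>q3; q3-b>q0; q3-c>q3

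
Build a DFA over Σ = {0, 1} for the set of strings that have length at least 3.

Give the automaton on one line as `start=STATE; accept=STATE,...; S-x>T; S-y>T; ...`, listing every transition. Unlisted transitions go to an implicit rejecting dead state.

start=S0; accept=S3,S4; S0-0>S1; S0-1>S1; S1-0>S2; S1-1>S2; S2-0>S3; S2-1>S3; S3-0>S4; S3-1>S4; S4-0>S4; S4-1>S4

We only need to distinguish lengths 0, 1, …, 3, and '>3'. Chain S0 → S1 → S2 → S3 → S4 on every symbol, with S4 looping. Accepting states: {S3, S4}.
        0   1  
>  S0   S1  S1 
   S1   S2  S2 
   S2   S3  S3 
 * S3   S4  S4 
 * S4   S4  S4 
(> = start, * = accepting)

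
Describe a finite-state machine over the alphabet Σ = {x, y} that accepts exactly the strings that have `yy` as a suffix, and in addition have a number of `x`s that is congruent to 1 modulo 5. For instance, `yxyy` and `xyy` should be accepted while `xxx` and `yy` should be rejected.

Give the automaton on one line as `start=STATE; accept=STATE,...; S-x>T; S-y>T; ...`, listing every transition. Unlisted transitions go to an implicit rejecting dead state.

start=s0; accept=s5; s0-x>s1; s0-y>s0; s1-x>s2; s1-y>s3; s2-x>s4; s2-y>s2; s3-x>s2; s3-y>s5; s4-x>s6; s4-y>s4; s5-x>s2; s5-y>s5; s6-x>s0; s6-y>s6

Run two small machines in parallel and take their product. One (3 states) tracks how much of the suffix `yy` has currently been matched; the other (5 states) tracks the count of `x`s modulo 5. Each combined state is a pair, one component from each; accept when both components accept. Equivalent product states are then merged.
        x   y  
>  s0   s1  s0 
   s1   s2  s3 
   s2   s4  s2 
   s3   s2  s5 
   s4   s6  s4 
 * s5   s2  s5 
   s6   s0  s6 
(> = start, * = accepting)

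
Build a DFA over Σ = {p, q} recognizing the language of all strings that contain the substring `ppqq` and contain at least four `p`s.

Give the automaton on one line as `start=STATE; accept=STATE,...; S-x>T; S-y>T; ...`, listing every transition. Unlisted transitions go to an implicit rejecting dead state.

Handle the two conditions separately and then intersect. The first has 5 states tracking whether and how much of `ppqq` has been seen; the second has 6 states tracking the count of `p`s, saturating at 5. A product state is a pair (one from each), accepting exactly when both do. Minimizing collapses redundant product states.
With 15 states:
          p    q  
>  S0     S1   S0 
   S1     S2   S3 
   S2     S4   S5 
   S3     S6   S3 
   S4     S7   S8 
   S5     S9  S10 
   S6     S4  S11 
   S7     S7  S12 
   S8     S9  S13 
   S9     S7  S11 
   S10   S13  S10 
   S11    S9  S11 
   S12    S9  S14 
   S13   S14  S13 
 * S14   S14  S14 
(> = start, * = accepting)

start=S0; accept=S14; S0-p>S1; S0-q>S0; S1-p>S2; S1-q>S3; S2-p>S4; S2-q>S5; S3-p>S6; S3-q>S3; S4-p>S7; S4-q>S8; S5-p>S9; S5-q>S10; S6-p>S4; S6-q>S11; S7-p>S7; S7-q>S12; S8-p>S9; S8-q>S13; S9-p>S7; S9-q>S11; S10-p>S13; S10-q>S10; S11-p>S9; S11-q>S11; S12-p>S9; S12-q>S14; S13-p>S14; S13-q>S13; S14-p>S14; S14-q>S14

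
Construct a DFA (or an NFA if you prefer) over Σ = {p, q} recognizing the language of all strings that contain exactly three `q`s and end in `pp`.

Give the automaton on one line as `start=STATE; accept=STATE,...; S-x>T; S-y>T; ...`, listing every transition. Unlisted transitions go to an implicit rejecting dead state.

start=s0; accept=s12; s0-p>s1; s0-q>s2; s1-p>s3; s1-q>s2; s2-p>s4; s2-q>s5; s3-p>s3; s3-q>s2; s4-p>s6; s4-q>s5; s5-p>s7; s5-q>s8; s6-p>s6; s6-q>s5; s7-p>s9; s7-q>s8; s8-p>s10; s8-q>s11; s9-p>s9; s9-q>s8; s10-p>s12; s10-q>s11; s11-p>s13; s11-q>s11; s12-p>s12; s12-q>s11; s13-p>s14; s13-q>s11; s14-p>s14; s14-q>s11

Handle the two conditions separately and then intersect. The first has 5 states tracking the count of `q`s, saturating at 4; the second has 3 states tracking how much of the suffix `pp` has currently been matched. A product state is a pair (one from each), accepting exactly when both do.
With 15 states:
          p    q  
>  s0     s1   s2 
   s1     s3   s2 
   s2     s4   s5 
   s3     s3   s2 
   s4     s6   s5 
   s5     s7   s8 
   s6     s6   s5 
   s7     s9   s8 
   s8    s10  s11 
   s9     s9   s8 
   s10   s12  s11 
   s11   s13  s11 
 * s12   s12  s11 
   s13   s14  s11 
   s14   s14  s11 
(> = start, * = accepting)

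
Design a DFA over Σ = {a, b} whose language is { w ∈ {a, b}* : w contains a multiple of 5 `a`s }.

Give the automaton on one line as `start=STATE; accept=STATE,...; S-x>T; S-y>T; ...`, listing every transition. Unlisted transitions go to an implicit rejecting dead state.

start=S0; accept=S0; S0-a>S1; S0-b>S0; S1-a>S2; S1-b>S1; S2-a>S3; S2-b>S2; S3-a>S4; S3-b>S3; S4-a>S0; S4-b>S4

Keep the running count of `a`s modulo 5: each `a` advances along the cycle S0 → S1 → S2 → S3 → S4 → S0 while other symbols loop. Accept at S0.
With 5 states:
        a   b  
>* S0   S1  S0 
   S1   S2  S1 
   S2   S3  S2 
   S3   S4  S3 
   S4   S0  S4 
(> = start, * = accepting)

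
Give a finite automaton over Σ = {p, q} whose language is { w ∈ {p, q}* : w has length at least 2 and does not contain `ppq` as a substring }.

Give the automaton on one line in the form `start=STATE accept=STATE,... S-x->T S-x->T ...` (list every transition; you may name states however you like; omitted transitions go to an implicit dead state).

start=S0 accept=S3,S4,S5 S0-p->S1 S0-q->S2 S1-p->S3 S1-q->S4 S2-p->S5 S2-q->S4 S3-p->S3 S3-q->S6 S4-p->S5 S4-q->S4 S5-p->S3 S5-q->S4 S6-p->S6 S6-q->S6

Build one automaton per condition and run them in lockstep. The first has 4 states tracking the input length, saturating at 3; the second has 4 states tracking partial matches of the forbidden pattern `ppq`. A product state is a pair (one from each), accepting exactly when both do. After merging equivalent states the machine shrinks.
A 7-state machine:
        p   q  
>  S0   S1  S2 
   S1   S3  S4 
   S2   S5  S4 
 * S3   S3  S6 
 * S4   S5  S4 
 * S5   S3  S4 
   S6   S6  S6 
(> = start, * = accepting)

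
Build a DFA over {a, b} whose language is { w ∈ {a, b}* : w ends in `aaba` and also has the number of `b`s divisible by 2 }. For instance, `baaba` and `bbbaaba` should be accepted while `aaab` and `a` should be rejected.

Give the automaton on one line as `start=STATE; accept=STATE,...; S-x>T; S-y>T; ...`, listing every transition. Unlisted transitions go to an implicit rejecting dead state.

Build one automaton per condition and run them in lockstep. One (5 states) tracks how much of the suffix `aaba` has currently been matched; the other (2 states) tracks the count of `b`s modulo 2. Each combined state is a pair, one component from each; accept when both components accept.
10 states suffice.
        a   b  
>  S0   S1  S2 
   S1   S3  S2 
   S2   S4  S0 
   S3   S3  S5 
   S4   S6  S0 
   S5   S7  S0 
   S6   S6  S8 
   S7   S6  S0 
   S8   S9  S2 
 * S9   S3  S2 
(> = start, * = accepting)

start=S0; accept=S9; S0-a>S1; S0-b>S2; S1-a>S3; S1-b>S2; S2-a>S4; S2-b>S0; S3-a>S3; S3-b>S5; S4-a>S6; S4-b>S0; S5-a>S7; S5-b>S0; S6-a>S6; S6-b>S8; S7-a>S6; S7-b>S0; S8-a>S9; S8-b>S2; S9-a>S3; S9-b>S2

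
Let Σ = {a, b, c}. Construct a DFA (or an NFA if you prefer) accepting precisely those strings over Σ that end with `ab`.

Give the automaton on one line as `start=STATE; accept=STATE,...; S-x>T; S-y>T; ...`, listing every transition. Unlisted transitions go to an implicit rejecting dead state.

start=q0; accept=q2; q0-a>q1; q0-b>q0; q0-c>q0; q1-a>q1; q1-b>q2; q1-c>q0; q2-a>q1; q2-b>q0; q2-c>q0

Remember how much of `ab` the current input suffix matches. State q0 means no match yet; q1 means the last symbol is `a`; q2 means the last 2 symbols are `ab`. Only q2 accepts. On a mismatch, fall back to the longest proper suffix that is still a prefix of `ab`.
3 states suffice.
        a   b   c  
>  q0   q1  q0  q0 
   q1   q1  q2  q0 
 * q2   q1  q0  q0 
(> = start, * = accepting)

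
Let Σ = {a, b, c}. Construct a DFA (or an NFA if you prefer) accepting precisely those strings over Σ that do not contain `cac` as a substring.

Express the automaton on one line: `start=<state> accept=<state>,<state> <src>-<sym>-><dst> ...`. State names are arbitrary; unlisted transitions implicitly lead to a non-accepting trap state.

start=s0 accept=s0,s1,s2 s0-a->s0 s0-b->s0 s0-c->s1 s1-a->s2 s1-b->s0 s1-c->s1 s2-a->s0 s2-b->s0 s2-c->s3 s3-a->s3 s3-b->s3 s3-c->s3

Track partial matches of the forbidden pattern `cac`. State s3 is a dead state reached once `cac` has occurred; every other state accepts. s0 means no part of `cac` is currently matched.
A 4-state machine:
        a   b   c  
>* s0   s0  s0  s1 
 * s1   s2  s0  s1 
 * s2   s0  s0  s3 
   s3   s3  s3  s3 
(> = start, * = accepting)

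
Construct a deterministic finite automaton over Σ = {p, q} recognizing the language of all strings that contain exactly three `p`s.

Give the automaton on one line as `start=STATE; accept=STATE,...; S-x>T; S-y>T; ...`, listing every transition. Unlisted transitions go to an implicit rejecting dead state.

Only the number of `p`s matters, and only up to 4. Make a chain S0 → S1 → S2 → S3 → S4 advanced by each `p` (with S4 absorbing); every other symbol self-loops. The accepting set is {S3}.
A 5-state machine:
        p   q  
>  S0   S1  S0 
   S1   S2  S1 
   S2   S3  S2 
 * S3   S4  S3 
   S4   S4  S4 
(> = start, * = accepting)

start=S0; accept=S3; S0-p>S1; S0-q>S0; S1-p>S2; S1-q>S1; S2-p>S3; S2-q>S2; S3-p>S4; S3-q>S3; S4-p>S4; S4-q>S4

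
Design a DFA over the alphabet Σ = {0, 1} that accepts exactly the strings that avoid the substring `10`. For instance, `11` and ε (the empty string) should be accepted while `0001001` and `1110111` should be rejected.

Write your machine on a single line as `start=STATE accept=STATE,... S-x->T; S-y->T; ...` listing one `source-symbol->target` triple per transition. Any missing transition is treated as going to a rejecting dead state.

start=A; accept=A,B; A-0->A; A-1->B; B-0->C; B-1->B; C-0->C; C-1->C

This is the complement of 'contains `10`'. Use the same substring-matching states — A through C holding how much of `10` has just been matched — but flip the accepting set: everything except the trap C accepts.
A 3-state machine:
       0  1 
>* A   A  B 
 * B   C  B 
   C   C  C 
(> = start, * = accepting)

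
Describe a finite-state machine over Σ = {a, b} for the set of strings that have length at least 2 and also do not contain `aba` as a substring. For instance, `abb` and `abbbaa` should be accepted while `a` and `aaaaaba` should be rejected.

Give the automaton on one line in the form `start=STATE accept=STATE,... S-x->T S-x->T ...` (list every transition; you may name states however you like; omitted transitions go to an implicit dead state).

Run two small machines in parallel and take their product. The first has 4 states tracking the input length, saturating at 3; the second has 4 states tracking partial matches of the forbidden pattern `aba`. A product state is a pair (one from each), accepting exactly when both do.
A 10-state machine:
        a   b  
>  S0   S1  S2 
   S1   S3  S4 
   S2   S3  S5 
 * S3   S6  S7 
 * S4   S8  S9 
 * S5   S6  S9 
 * S6   S6  S7 
 * S7   S8  S9 
   S8   S8  S8 
 * S9   S6  S9 
(> = start, * = accepting)

start=S0 accept=S3,S4,S5,S6,S7,S9 S0-a->S1 S0-b->S2 S1-a->S3 S1-b->S4 S2-a->S3 S2-b->S5 S3-a->S6 S3-b->S7 S4-a->S8 S4-b->S9 S5-a->S6 S5-b->S9 S6-a->S6 S6-b->S7 S7-a->S8 S7-b->S9 S8-a->S8 S8-b->S8 S9-a->S6 S9-b->S9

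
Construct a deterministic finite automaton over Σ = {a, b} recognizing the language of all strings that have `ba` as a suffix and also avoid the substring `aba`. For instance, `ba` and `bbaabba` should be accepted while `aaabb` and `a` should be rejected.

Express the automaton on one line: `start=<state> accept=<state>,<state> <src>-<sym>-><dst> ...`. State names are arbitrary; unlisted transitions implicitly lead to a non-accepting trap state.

start=q0 accept=q4 q0-a->q1 q0-b->q2 q1-a->q1 q1-b->q3 q2-a->q4 q2-b->q2 q3-a->q5 q3-b->q2 q4-a->q1 q4-b->q3 q5-a->q6 q5-b->q7 q6-a->q6 q6-b->q7 q7-a->q5 q7-b->q7

Build one automaton per condition and run them in lockstep. One (3 states) tracks how much of the suffix `ba` has currently been matched; the other (4 states) tracks partial matches of the forbidden pattern `aba`. Each combined state is a pair, one component from each; accept when both components accept.
8 states suffice.
        a   b  
>  q0   q1  q2 
   q1   q1  q3 
   q2   q4  q2 
   q3   q5  q2 
 * q4   q1  q3 
   q5   q6  q7 
   q6   q6  q7 
   q7   q5  q7 
(> = start, * = accepting)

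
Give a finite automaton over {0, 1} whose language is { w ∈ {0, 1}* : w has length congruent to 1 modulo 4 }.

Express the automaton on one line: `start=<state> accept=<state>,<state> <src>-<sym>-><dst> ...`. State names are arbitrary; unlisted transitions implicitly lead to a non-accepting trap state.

start=A accept=B A-0->B A-1->B B-0->C B-1->C C-0->D C-1->D D-0->A D-1->A

Only the length mod 4 matters, so use a 4-cycle: from any state, every input symbol moves to the next state, wrapping D back to A. Mark B accepting.
4 states suffice.
       0  1 
>  A   B  B 
 * B   C  C 
   C   D  D 
   D   A  A 
(> = start, * = accepting)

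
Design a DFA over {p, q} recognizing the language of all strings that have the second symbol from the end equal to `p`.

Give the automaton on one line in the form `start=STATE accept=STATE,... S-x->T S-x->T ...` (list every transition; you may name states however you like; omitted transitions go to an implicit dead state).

Because acceptance depends on a position counted from the end, the machine has to buffer the most recent 2 symbols. Make each state the string of the last up-to-2 symbols read; on input `x` shift the window left and append `x`. Accept when the buffered window has length 2 and begins with `p`.
A 7-state machine:
       p  q 
>  A   B  C 
   B   D  E 
   C   F  G 
 * D   D  E 
 * E   F  G 
   F   D  E 
   G   F  G 
(> = start, * = accepting)

start=A accept=D,E A-p->B A-q->C B-p->D B-q->E C-p->F C-q->G D-p->D D-q->E E-p->F E-q->G F-p->D F-q->E G-p->F G-q->G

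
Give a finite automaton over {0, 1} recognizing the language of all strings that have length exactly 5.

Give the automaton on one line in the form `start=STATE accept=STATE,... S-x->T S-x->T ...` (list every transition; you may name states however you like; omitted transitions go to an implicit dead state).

Count input length up to 6: every symbol moves from s0 toward s6, which means 'more than 5' and absorbs. Accept from {s5}.
7 states suffice.
        0   1  
>  s0   s1  s1 
   s1   s2  s2 
   s2   s3  s3 
   s3   s4  s4 
   s4   s5  s5 
 * s5   s6  s6 
   s6   s6  s6 
(> = start, * = accepting)

start=s0 accept=s5 s0-0->s1 s0-1->s1 s1-0->s2 s1-1->s2 s2-0->s3 s2-1->s3 s3-0->s4 s3-1->s4 s4-0->s5 s4-1->s5 s5-0->s6 s5-1->s6 s6-0->s6 s6-1->s6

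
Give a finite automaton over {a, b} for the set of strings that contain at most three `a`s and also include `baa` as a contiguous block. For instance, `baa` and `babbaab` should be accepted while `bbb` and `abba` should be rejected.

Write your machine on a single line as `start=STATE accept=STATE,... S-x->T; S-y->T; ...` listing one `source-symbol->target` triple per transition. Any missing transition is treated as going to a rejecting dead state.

Build one automaton per condition and run them in lockstep. One (5 states) tracks the count of `a`s, saturating at 4; the other (4 states) tracks whether and how much of `baa` has been seen. Each combined state is a pair, one component from each; accept when both components accept.
A 17-state machine:
          a    b  
>  s0     s1   s2 
   s1     s3   s4 
   s2     s5   s2 
   s3     s6   s7 
   s4     s8   s4 
   s5     s9   s4 
   s6    s10  s11 
   s7    s12   s7 
   s8    s13   s7 
 * s9    s13   s9 
   s10   s10  s14 
   s11   s15  s11 
   s12   s16  s11 
 * s13   s16  s13 
   s14   s15  s14 
   s15   s16  s14 
   s16   s16  s16 
(> = start, * = accepting)

start=s0; accept=s9,s13; s0-a->s1; s0-b->s2; s1-a->s3; s1-b->s4; s2-a->s5; s2-b->s2; s3-a->s6; s3-b->s7; s4-a->s8; s4-b->s4; s5-a->s9; s5-b->s4; s6-a->s10; s6-b->s11; s7-a->s12; s7-b->s7; s8-a->s13; s8-b->s7; s9-a->s13; s9-b->s9; s10-a->s10; s10-b->s14; s11-a->s15; s11-b->s11; s12-a->s16; s12-b->s11; s13-a->s16; s13-b->s13; s14-a->s15; s14-b->s14; s15-a->s16; s15-b->s14; s16-a->s16; s16-b->s16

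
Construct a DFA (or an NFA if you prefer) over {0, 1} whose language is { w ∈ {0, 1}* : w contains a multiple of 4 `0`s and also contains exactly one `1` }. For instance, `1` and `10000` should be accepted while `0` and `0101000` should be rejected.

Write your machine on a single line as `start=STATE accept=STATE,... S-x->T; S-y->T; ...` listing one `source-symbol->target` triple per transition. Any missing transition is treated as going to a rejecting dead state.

start=s0; accept=s2; s0-0->s1; s0-1->s2; s1-0->s3; s1-1->s4; s2-0->s4; s2-1->s5; s3-0->s6; s3-1->s7; s4-0->s7; s4-1->s8; s5-0->s8; s5-1->s5; s6-0->s0; s6-1->s9; s7-0->s9; s7-1->s10; s8-0->s10; s8-1->s8; s9-0->s2; s9-1->s11; s10-0->s11; s10-1->s10; s11-0->s5; s11-1->s11

Handle the two conditions separately and then intersect. The first has 4 states tracking the count of `0`s modulo 4; the second has 3 states tracking the count of `1`s, saturating at 2. A product state is a pair (one from each), accepting exactly when both do.
12 states suffice.
          0    1  
>  s0     s1   s2 
   s1     s3   s4 
 * s2     s4   s5 
   s3     s6   s7 
   s4     s7   s8 
   s5     s8   s5 
   s6     s0   s9 
   s7     s9  s10 
   s8    s10   s8 
   s9     s2  s11 
   s10   s11  s10 
   s11    s5  s11 
(> = start, * = accepting)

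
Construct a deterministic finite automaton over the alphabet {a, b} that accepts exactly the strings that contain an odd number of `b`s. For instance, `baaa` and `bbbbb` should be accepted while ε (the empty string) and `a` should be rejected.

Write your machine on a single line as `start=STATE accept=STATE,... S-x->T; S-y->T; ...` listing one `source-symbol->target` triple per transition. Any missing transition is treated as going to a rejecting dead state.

start=q0; accept=q1; q0-a->q0; q0-b->q1; q1-a->q1; q1-b->q0

Keep the running count of `b`s modulo 2: each `b` advances along the cycle q0 → q1 → q0 while other symbols loop. Accept at q1.
A 2-state machine:
        a   b  
>  q0   q0  q1 
 * q1   q1  q0 
(> = start, * = accepting)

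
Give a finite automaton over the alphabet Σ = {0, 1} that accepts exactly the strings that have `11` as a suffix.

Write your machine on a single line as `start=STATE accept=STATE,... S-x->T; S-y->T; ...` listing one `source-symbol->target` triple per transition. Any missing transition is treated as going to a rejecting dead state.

start=q0; accept=q2; q0-0->q0; q0-1->q1; q1-0->q0; q1-1->q2; q2-0->q0; q2-1->q2

Let each state record the length of the longest suffix of the input read so far that is also a prefix of `11`. q1 means the last symbol is `1`; q2 means the last 2 symbols are `11`. Accept only at q2, where the string currently ends in `11`.
        0   1  
>  q0   q0  q1 
   q1   q0  q2 
 * q2   q0  q2 
(> = start, * = accepting)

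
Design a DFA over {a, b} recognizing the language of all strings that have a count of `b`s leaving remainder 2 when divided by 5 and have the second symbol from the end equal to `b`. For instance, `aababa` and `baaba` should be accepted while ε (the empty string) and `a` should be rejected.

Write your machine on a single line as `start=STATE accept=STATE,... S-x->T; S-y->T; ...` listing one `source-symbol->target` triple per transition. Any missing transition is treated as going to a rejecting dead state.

Run two small machines in parallel and take their product. The first has 5 states tracking the count of `b`s modulo 5; the second has 7 states tracking the last 2 symbols read. A product state is a pair (one from each), accepting exactly when both do. Equivalent product states are then merged.
With 9 states:
        a   b  
>  s0   s0  s1 
   s1   s2  s3 
   s2   s2  s4 
 * s3   s5  s6 
   s4   s5  s6 
 * s5   s7  s6 
   s6   s6  s8 
   s7   s7  s6 
   s8   s8  s0 
(> = start, * = accepting)

start=s0; accept=s3,s5; s0-a->s0; s0-b->s1; s1-a->s2; s1-b->s3; s2-a->s2; s2-b->s4; s3-a->s5; s3-b->s6; s4-a->s5; s4-b->s6; s5-a->s7; s5-b->s6; s6-a->s6; s6-b->s8; s7-a->s7; s7-b->s6; s8-a->s8; s8-b->s0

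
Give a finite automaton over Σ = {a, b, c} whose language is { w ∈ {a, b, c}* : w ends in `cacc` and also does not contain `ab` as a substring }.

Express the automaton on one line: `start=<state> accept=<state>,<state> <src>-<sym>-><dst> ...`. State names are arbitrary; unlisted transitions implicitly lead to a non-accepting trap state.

start=S0 accept=S6 S0-a->S1 S0-b->S0 S0-c->S2 S1-a->S1 S1-b->S3 S1-c->S2 S2-a->S4 S2-b->S0 S2-c->S2 S3-a->S3 S3-b->S3 S3-c->S3 S4-a->S1 S4-b->S3 S4-c->S5 S5-a->S4 S5-b->S0 S5-c->S6 S6-a->S4 S6-b->S0 S6-c->S2

Handle the two conditions separately and then intersect. The first has 5 states tracking how much of the suffix `cacc` has currently been matched; the second has 3 states tracking partial matches of the forbidden pattern `ab`. A product state is a pair (one from each), accepting exactly when both do. Minimizing collapses redundant product states.
        a   b   c  
>  S0   S1  S0  S2 
   S1   S1  S3  S2 
   S2   S4  S0  S2 
   S3   S3  S3  S3 
   S4   S1  S3  S5 
   S5   S4  S0  S6 
 * S6   S4  S0  S2 
(> = start, * = accepting)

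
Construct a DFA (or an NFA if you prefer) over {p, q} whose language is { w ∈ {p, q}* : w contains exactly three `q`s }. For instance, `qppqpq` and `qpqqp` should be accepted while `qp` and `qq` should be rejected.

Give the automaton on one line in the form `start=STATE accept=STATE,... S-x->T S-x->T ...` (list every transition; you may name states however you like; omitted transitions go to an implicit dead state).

start=A accept=D A-p->A A-q->B B-p->B B-q->C C-p->C C-q->D D-p->D D-q->E E-p->E E-q->E

Count `q`s, saturating at 4: states A through D mean 0 through 3 `q`s seen; E means more than 3. Each `q` increments (capped at E); other symbols loop. Accept from {D}.
A 5-state machine:
       p  q 
>  A   A  B 
   B   B  C 
   C   C  D 
 * D   D  E 
   E   E  E 
(> = start, * = accepting)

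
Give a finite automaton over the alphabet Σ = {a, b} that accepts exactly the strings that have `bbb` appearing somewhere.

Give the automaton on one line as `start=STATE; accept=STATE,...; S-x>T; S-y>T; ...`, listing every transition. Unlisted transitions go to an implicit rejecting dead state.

start=S0; accept=S3; S0-a>S0; S0-b>S1; S1-a>S0; S1-b>S2; S2-a>S0; S2-b>S3; S3-a>S3; S3-b>S3

States S0..S2 record the length of the longest prefix of `bbb` that matches the current input suffix. Reaching S3 means `bbb` has been seen, and we stay there forever. Accept from S3.
With 4 states:
        a   b  
>  S0   S0  S1 
   S1   S0  S2 
   S2   S0  S3 
 * S3   S3  S3 
(> = start, * = accepting)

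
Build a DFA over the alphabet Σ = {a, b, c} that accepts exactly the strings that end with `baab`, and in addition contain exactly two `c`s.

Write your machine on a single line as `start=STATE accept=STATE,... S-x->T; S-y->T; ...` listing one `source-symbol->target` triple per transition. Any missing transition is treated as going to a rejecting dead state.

start=s0; accept=s7; s0-a->s0; s0-b->s0; s0-c->s1; s1-a->s1; s1-b->s1; s1-c->s2; s2-a->s2; s2-b->s3; s2-c->s4; s3-a->s5; s3-b->s3; s3-c->s4; s4-a->s4; s4-b->s4; s4-c->s4; s5-a->s6; s5-b->s3; s5-c->s4; s6-a->s2; s6-b->s7; s6-c->s4; s7-a->s5; s7-b->s3; s7-c->s4

Handle the two conditions separately and then intersect. One (5 states) tracks how much of the suffix `baab` has currently been matched; the other (4 states) tracks the count of `c`s, saturating at 3. Each combined state is a pair, one component from each; accept when both components accept. Equivalent product states are then merged.
An 8-state machine:
        a   b   c  
>  s0   s0  s0  s1 
   s1   s1  s1  s2 
   s2   s2  s3  s4 
   s3   s5  s3  s4 
   s4   s4  s4  s4 
   s5   s6  s3  s4 
   s6   s2  s7  s4 
 * s7   s5  s3  s4 
(> = start, * = accepting)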